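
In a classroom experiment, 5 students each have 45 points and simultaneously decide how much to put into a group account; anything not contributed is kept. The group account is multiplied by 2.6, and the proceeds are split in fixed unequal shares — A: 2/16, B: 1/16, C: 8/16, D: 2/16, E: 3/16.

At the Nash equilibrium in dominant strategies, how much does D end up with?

59.63 points

For player j, contributing a unit is worthwhile iff 2.6 × (j's share) ≥ 1, i.e. iff j's share is at least 0.3846.
The only share above 0.3846 is C's 8/16, contributing 45; the remaining 4 contribute 0. Total contributed: 45.
D keeps 45 and receives 2.6 × 45 × 2/16 = 14.63 from the group account, for a payoff of 59.63.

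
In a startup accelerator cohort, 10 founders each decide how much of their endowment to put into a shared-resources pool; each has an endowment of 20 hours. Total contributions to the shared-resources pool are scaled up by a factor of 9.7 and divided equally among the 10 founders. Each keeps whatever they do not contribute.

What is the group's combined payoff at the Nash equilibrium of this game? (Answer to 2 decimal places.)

200.00 hours

Each contributed unit returns 9.7/10 = 0.9700 to its contributor — below 1 — so contributing 0 is dominant for every player. At the Nash equilibrium everyone keeps their 20, and the group total is 10 × 20 = 200.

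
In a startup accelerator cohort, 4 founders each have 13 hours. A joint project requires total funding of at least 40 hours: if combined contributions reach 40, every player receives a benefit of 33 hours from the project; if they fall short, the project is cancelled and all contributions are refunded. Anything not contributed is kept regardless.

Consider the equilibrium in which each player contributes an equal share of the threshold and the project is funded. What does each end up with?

36 hours

Equal share of the threshold: 40/4 = 10.
At this profile no one gains by cutting their contribution: any cut drops the total below 40, the project is cancelled, contributions are refunded, and the deviator ends with 13, which is less than 13 − 10 + 33 = 36. Contributing more than 10 just wastes the excess. So contributing exactly 10 is a best response.
Each player's payoff: 13 − 10 + 33 = 36.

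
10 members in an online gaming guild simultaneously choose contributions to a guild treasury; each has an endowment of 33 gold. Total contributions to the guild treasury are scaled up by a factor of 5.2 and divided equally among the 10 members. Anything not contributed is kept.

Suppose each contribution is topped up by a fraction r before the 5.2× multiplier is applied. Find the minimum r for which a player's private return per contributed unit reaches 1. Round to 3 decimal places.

0.923

With matching at rate r, one contributed unit becomes (1 + r) in the guild treasury and returns 5.2 × (1 + r) / 10 to the contributor.
Setting this equal to 1: 1 + r = 10/5.2 = 1.9231.
So the minimum matching rate is r = 1.9231 − 1 = 0.923.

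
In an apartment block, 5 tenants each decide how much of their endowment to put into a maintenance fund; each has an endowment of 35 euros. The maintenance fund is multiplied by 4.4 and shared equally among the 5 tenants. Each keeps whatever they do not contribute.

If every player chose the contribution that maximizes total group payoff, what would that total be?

Each contributed unit returns 4.400 to the group as a whole (0.8800 to each of 5 players), which exceeds 1, so the social optimum is full contribution: group total = 4.400 × 175 = 770.00.

770.00 euros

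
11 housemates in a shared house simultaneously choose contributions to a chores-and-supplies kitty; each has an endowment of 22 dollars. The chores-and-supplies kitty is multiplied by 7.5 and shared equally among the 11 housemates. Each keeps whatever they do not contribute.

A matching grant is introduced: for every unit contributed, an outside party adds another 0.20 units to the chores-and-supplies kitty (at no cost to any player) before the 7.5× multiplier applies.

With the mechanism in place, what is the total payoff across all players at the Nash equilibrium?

The effective private return is 7.5 × 1.20 / 11 = 0.8182, which is still under 1, so the mechanism doesn't change anyone's dominant strategy: zero contribution.
At the Nash equilibrium no one contributes; group total payoff = 11 × 22 = 242.

242.00 dollars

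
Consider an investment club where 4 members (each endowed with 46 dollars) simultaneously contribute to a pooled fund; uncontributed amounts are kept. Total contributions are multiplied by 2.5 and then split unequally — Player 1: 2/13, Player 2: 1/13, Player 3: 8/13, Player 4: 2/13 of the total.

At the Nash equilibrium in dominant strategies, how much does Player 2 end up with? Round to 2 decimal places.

54.85 dollars

Each unit j contributes comes back to j as 2.5 × (j's share), so j prefers to contribute only if that share exceeds 1/2.5 = 0.4000; otherwise keeping the unit dominates.
Only Player 3 (8/13) clears that bar, contributing 46; the remaining 3 contribute 0. Total contributed: 46.
Player 2 keeps 46 and receives 2.5 × 46 × 1/13 = 8.85 from the pooled fund, for a payoff of 54.85.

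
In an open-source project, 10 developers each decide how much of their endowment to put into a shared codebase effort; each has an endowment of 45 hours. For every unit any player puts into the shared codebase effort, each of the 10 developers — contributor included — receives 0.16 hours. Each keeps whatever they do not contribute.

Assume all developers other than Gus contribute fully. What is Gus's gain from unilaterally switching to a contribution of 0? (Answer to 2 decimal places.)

37.80 hours

Switching from a contribution of 45 to 0 lets Gus keep an extra 45 hours, but lowers the shared codebase effort by 45, which costs Gus their own share of that drop: 0.16 × 45 = 7.20.
Net gain = 45 − 7.20 = 37.80. The private return per contributed unit (0.16) is below 1, so free-riding is indeed the best response regardless of what the others do.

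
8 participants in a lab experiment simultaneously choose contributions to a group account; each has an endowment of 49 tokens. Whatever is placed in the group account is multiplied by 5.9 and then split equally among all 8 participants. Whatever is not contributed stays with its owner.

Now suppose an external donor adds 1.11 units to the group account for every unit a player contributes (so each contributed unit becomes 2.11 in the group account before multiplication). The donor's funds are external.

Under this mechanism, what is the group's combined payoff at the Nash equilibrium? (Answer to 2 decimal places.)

With the mechanism, a contributed unit returns 5.9 × 2.11 / 8 = 1.5561 per unit of net cost to the contributor — now above 1 — so contributing fully is weakly dominant for every player.
At the Nash equilibrium everyone contributes 49. Group total payoff = 5.9 × 2.11 × 392 = 4880.01.

4880.01 tokens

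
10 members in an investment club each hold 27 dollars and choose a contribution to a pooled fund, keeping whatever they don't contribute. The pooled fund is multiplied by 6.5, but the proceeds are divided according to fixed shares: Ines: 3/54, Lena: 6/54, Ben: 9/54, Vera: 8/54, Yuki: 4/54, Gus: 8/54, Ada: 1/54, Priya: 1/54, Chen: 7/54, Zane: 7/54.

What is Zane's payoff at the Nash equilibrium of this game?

For player j, contributing a unit is worthwhile iff 6.5 × (j's share) ≥ 1, i.e. iff j's share is at least 0.1538.
Only Ben (9/54) clears that bar, contributing 27; the remaining 9 contribute 0. Total contributed: 27.
Zane keeps 27 and receives 6.5 × 27 × 7/54 = 22.75 from the pooled fund, for a payoff of 49.75.

49.75 dollars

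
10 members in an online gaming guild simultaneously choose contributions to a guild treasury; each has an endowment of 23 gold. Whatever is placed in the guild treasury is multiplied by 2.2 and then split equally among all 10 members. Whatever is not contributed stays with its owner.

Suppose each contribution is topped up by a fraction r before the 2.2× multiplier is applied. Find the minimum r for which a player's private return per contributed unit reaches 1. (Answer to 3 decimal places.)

With matching at rate r, one contributed unit becomes (1 + r) in the guild treasury and returns 2.2 × (1 + r) / 10 to the contributor.
Setting this equal to 1: 1 + r = 10/2.2 = 4.5455.
So the minimum matching rate is r = 4.5455 − 1 = 3.545.

3.545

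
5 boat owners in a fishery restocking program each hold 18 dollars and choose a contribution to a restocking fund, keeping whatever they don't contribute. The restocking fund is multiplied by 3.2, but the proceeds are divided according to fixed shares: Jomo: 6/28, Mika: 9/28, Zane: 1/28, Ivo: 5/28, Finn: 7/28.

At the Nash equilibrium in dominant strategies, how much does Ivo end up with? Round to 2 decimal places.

28.29 dollars

A player with share s gets back 3.2·s per unit contributed, so full contribution is dominant for anyone with s > 1/3.2 = 0.3125 and zero contribution is dominant for anyone below.
The only share above 0.3125 is Mika's 9/28, contributing 18; the remaining 4 contribute 0. Total contributed: 18.
Ivo keeps 18 and receives 3.2 × 18 × 5/28 = 10.29 from the restocking fund, for a payoff of 28.29.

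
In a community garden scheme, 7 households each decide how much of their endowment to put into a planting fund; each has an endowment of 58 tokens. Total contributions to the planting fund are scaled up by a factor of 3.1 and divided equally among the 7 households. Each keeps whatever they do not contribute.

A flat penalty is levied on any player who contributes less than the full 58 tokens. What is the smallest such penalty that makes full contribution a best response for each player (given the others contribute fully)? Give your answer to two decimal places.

32.31 tokens

Given the others contribute fully, the best deviation is to contribute 0 (any partial contribution still incurs the fine and gives up units whose private return 0.4429 is below 1).
Deviating from 58 to 0 saves 58 tokens but forfeits the deviator's share of the drop in the planting fund: 3.1/7 × 58 = 25.69.
So the deviation gain is 58 − 25.69 = 32.31, and the fine must be at least 32.31 tokens to wipe it out.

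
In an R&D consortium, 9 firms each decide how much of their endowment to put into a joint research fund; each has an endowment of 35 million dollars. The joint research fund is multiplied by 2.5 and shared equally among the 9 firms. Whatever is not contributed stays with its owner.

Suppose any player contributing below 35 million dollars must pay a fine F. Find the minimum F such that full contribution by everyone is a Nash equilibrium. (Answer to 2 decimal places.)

Given the others contribute fully, the best deviation is to contribute 0 (any partial contribution still incurs the fine and gives up units whose private return 0.2778 is below 1).
Deviating from 35 to 0 saves 35 million dollars but forfeits the deviator's share of the drop in the joint research fund: 2.5/9 × 35 = 9.72.
So the deviation gain is 35 − 9.72 = 25.28, and the fine must be at least 25.28 million dollars to wipe it out.

25.28 million dollars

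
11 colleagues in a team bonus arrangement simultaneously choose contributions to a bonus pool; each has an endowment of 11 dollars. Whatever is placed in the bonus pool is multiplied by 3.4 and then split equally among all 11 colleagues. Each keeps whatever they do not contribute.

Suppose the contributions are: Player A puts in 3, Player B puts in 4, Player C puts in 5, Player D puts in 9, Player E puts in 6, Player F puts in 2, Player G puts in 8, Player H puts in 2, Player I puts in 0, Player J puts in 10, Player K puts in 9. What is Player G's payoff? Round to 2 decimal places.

Total contributed: 3 + 4 + 5 + 9 + 6 + 2 + 8 + 2 + 0 + 10 + 9 = 58.
Each receives 3.4 × 58 / 11 = 17.93 from the bonus pool.
Player G keeps 11 − 8 = 3, so Player G's payoff is 3 + 17.93 = 20.93.

20.93 dollars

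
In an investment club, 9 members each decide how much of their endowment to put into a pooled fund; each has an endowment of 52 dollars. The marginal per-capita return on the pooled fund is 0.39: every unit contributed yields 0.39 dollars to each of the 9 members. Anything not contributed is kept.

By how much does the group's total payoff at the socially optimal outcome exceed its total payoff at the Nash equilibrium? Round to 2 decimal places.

1174.68 dollars

The private return per contributed unit is 0.39 < 1, so contributing 0 is dominant for every player. At the Nash equilibrium everyone keeps their 52, and the group total is 9 × 52 = 468.
Each contributed unit returns 3.510 to the group as a whole (0.39 to each of 9 players), which exceeds 1, so the social optimum is full contribution: group total = 3.510 × 468 = 1642.68.
Efficiency loss = 1642.68 − 468 = 1174.68.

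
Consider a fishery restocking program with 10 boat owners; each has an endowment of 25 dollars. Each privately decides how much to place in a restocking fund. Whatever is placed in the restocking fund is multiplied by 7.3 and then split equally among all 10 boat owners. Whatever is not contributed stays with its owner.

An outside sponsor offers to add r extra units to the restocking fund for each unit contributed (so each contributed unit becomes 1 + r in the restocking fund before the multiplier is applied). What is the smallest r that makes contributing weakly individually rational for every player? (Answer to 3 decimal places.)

With matching at rate r, one contributed unit becomes (1 + r) in the restocking fund and returns 7.3 × (1 + r) / 10 to the contributor.
Setting this equal to 1: 1 + r = 10/7.3 = 1.3699.
So the minimum matching rate is r = 1.3699 − 1 = 0.370.

0.370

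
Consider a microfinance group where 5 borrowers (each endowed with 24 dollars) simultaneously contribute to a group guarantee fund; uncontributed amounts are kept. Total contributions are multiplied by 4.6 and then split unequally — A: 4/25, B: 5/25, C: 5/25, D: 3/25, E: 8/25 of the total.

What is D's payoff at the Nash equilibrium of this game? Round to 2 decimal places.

37.25 dollars

A player with share s gets back 4.6·s per unit contributed, so full contribution is dominant for anyone with s > 1/4.6 = 0.2174 and zero contribution is dominant for anyone below.
The only share above 0.2174 is E's 8/25, contributing 24; the remaining 4 contribute 0. Total contributed: 24.
D keeps 24 and receives 4.6 × 24 × 3/25 = 13.25 from the group guarantee fund, for a payoff of 37.25.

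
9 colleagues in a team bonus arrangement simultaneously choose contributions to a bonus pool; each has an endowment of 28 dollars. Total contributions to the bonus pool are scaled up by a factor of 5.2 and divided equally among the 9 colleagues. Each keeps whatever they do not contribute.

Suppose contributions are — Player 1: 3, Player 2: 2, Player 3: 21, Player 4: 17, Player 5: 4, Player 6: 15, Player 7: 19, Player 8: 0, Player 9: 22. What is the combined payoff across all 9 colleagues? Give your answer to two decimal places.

Total contributed: 3 + 2 + 21 + 17 + 4 + 15 + 19 + 0 + 22 = 103; total kept: 9 × 28 − 103 = 149.
The bonus pool pays out 5.2 × 103 = 535.60 in aggregate.
Group total = 149 + 535.60 = 684.60.

684.60 dollars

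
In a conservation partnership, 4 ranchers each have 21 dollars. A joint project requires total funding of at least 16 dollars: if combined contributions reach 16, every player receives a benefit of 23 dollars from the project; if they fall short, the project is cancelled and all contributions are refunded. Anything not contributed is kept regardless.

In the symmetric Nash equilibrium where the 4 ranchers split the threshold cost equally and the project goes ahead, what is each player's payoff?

Equal share of the threshold: 16/4 = 4.
At this profile no one gains by cutting their contribution: any cut drops the total below 16, the project is cancelled, contributions are refunded, and the deviator ends with 21, which is less than 21 − 4 + 23 = 40. Contributing more than 4 just wastes the excess. So contributing exactly 4 is a best response.
Each player's payoff: 21 − 4 + 23 = 40.

40 dollars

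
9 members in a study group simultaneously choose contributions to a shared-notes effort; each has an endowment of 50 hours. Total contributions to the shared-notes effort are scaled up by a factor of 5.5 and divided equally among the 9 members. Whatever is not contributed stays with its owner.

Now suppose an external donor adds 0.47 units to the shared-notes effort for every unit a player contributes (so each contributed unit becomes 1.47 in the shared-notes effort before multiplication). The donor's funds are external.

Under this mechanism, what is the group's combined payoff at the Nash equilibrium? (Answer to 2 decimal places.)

450.00 hours

Even with the mechanism, each unit contributed returns only 5.5 × 1.47 / 9 = 0.8983 per unit of net cost, so contributing nothing is still dominant.
At the Nash equilibrium no one contributes; group total payoff = 9 × 50 = 450.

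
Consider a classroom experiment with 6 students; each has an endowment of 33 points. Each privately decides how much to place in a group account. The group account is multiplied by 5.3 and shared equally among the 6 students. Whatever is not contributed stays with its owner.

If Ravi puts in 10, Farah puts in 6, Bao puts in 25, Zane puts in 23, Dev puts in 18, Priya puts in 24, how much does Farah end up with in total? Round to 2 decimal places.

120.63 points

Total contributed: 10 + 6 + 25 + 23 + 18 + 24 = 106.
Each receives 5.3 × 106 / 6 = 93.63 from the group account.
Farah keeps 33 − 6 = 27, so Farah's payoff is 27 + 93.63 = 120.63.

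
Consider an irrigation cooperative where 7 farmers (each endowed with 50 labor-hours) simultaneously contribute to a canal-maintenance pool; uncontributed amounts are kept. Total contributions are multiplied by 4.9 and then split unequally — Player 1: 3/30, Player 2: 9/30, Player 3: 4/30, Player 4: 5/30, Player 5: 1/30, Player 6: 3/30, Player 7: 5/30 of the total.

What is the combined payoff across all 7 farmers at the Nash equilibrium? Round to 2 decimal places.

545.00 labor-hours

Player j's private return per contributed unit is 4.9 × (j's share). Contributing is weakly dominant for j when that share is at least 1/4.9 = 0.2041, and contributing 0 is dominant otherwise.
Only Player 2 (9/30) clears that bar, contributing 50; the remaining 6 contribute 0. Total contributed: 50.
The canal-maintenance pool pays out 4.9 × 50 = 245.00 in total (split across the unequal shares, but the aggregate is all that matters for the group sum).
The 6 free-riders keep 50 each, adding 300. Group total = 300 + 245.00 = 545.00.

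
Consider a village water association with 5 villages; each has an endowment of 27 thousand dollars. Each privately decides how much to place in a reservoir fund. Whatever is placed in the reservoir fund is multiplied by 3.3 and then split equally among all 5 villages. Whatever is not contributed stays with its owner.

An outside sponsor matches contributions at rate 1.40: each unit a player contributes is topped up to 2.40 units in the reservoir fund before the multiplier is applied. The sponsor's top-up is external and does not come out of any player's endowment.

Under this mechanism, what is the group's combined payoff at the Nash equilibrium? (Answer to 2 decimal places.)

The effective private return per unit is now 3.3 × 2.40 / 5 = 1.5840 > 1, so every player's dominant strategy flips to full contribution.
At the Nash equilibrium everyone contributes 27. Group total payoff = 3.3 × 2.40 × 135 = 1069.20.

1069.20 thousand dollars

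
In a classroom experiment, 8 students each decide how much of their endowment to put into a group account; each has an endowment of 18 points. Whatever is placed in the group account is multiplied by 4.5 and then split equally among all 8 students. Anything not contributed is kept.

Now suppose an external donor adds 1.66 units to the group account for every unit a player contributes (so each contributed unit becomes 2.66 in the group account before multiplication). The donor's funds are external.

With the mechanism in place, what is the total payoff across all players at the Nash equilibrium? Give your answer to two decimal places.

1723.68 points

Under the mechanism each unit contributed yields 4.5 × 2.66 / 8 = 1.4963 back to its contributor per unit of net cost, which exceeds 1, making full contribution the dominant choice for everyone.
At the Nash equilibrium everyone contributes 18. Group total payoff = 4.5 × 2.66 × 144 = 1723.68.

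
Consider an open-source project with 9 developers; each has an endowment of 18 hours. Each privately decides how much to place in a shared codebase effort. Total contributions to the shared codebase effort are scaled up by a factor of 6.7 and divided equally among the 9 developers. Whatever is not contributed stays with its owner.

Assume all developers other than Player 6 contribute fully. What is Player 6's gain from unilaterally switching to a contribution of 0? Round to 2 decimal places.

4.60 hours

Switching from a contribution of 18 to 0 lets Player 6 keep an extra 18 hours, but lowers the shared codebase effort by 18, which costs Player 6 their own share of that drop: 6.7/9 × 18 = 13.40.
Net gain = 18 − 13.40 = 4.60. The private return per contributed unit (0.7444) is below 1, so free-riding is indeed the best response regardless of what the others do.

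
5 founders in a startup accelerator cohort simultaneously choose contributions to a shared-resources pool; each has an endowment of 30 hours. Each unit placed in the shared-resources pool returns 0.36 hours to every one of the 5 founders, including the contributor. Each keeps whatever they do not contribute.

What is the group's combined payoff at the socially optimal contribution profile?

Each contributed unit returns 1.800 to the group as a whole (0.36 to each of 5 players), which exceeds 1, so the social optimum is full contribution: group total = 1.800 × 150 = 270.00.

270.00 hours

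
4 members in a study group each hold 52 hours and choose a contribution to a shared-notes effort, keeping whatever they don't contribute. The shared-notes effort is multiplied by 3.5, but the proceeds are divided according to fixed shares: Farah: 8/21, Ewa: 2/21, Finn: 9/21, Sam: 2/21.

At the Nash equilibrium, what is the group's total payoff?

468.00 hours

Player j's private return per contributed unit is 3.5 × (j's share). Contributing is weakly dominant for j when that share is at least 1/3.5 = 0.2857, and contributing 0 is dominant otherwise.
Farah and Finn are above the threshold, contributing 52 each; the remaining 2 contribute 0. Total contributed: 104.
The shared-notes effort pays out 3.5 × 104 = 364.00 in total (split across the unequal shares, but the aggregate is all that matters for the group sum).
The 2 free-riders keep 52 each, adding 104. Group total = 104 + 364.00 = 468.00.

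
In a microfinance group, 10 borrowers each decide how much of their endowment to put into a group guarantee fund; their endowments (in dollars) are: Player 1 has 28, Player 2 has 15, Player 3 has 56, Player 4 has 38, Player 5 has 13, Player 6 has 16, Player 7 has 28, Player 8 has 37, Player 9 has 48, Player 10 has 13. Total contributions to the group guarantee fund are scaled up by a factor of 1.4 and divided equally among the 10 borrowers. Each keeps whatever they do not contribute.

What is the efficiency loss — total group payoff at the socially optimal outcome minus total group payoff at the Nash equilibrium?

116.80 dollars

The private return per contributed unit is 1.4/10 = 0.1400 < 1 for every player regardless of endowment, so the Nash equilibrium is zero contribution and the group total is Σ E_j = 28 + 15 + 56 + 38 + 13 + 16 + 28 + 37 + 48 + 13 = 292.
Each contributed unit returns 1.400 to the group, so the social optimum is full contribution by everyone: group total = 1.400 × 292 = 408.80.
Efficiency loss = (1.400 − 1) × 292 = 116.80.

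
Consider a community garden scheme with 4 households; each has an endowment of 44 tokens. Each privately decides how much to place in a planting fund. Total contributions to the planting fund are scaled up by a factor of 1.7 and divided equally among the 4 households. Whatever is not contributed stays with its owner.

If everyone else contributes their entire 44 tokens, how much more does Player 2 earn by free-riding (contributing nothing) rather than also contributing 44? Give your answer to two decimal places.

Switching from a contribution of 44 to 0 lets Player 2 keep an extra 44 tokens, but lowers the planting fund by 44, which costs Player 2 their own share of that drop: 1.7/4 × 44 = 18.70.
Net gain = 44 − 18.70 = 25.30. The private return per contributed unit (0.4250) is below 1, so free-riding is indeed the best response regardless of what the others do.

25.30 tokens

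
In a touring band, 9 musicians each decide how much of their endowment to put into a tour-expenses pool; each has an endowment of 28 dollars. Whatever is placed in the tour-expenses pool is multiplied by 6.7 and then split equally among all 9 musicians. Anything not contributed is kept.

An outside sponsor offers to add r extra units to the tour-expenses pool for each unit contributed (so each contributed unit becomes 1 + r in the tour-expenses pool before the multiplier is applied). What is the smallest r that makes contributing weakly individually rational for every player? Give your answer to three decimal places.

With matching at rate r, one contributed unit becomes (1 + r) in the tour-expenses pool and returns 6.7 × (1 + r) / 9 to the contributor.
Setting this equal to 1: 1 + r = 9/6.7 = 1.3433.
So the minimum matching rate is r = 1.3433 − 1 = 0.343.

0.343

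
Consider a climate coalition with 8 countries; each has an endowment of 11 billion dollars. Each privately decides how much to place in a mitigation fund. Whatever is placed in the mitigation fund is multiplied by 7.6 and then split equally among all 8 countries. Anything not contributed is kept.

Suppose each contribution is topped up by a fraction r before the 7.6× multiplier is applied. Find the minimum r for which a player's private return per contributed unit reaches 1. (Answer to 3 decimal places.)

0.053

With matching at rate r, one contributed unit becomes (1 + r) in the mitigation fund and returns 7.6 × (1 + r) / 8 to the contributor.
Setting this equal to 1: 1 + r = 8/7.6 = 1.0526.
So the minimum matching rate is r = 1.0526 − 1 = 0.053.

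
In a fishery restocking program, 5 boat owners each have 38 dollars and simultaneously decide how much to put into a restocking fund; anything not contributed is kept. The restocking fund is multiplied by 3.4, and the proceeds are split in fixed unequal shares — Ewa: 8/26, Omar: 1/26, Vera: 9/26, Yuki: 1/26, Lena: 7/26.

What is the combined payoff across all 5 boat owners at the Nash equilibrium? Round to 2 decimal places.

Each unit j contributes comes back to j as 3.4 × (j's share), so j prefers to contribute only if that share exceeds 1/3.4 = 0.2941; otherwise keeping the unit dominates.
Ewa and Vera are above the threshold, contributing 38 each; the remaining 3 contribute 0. Total contributed: 76.
The restocking fund pays out 3.4 × 76 = 258.40 in total (split across the unequal shares, but the aggregate is all that matters for the group sum).
The 3 free-riders keep 38 each, adding 114. Group total = 114 + 258.40 = 372.40.

372.40 dollars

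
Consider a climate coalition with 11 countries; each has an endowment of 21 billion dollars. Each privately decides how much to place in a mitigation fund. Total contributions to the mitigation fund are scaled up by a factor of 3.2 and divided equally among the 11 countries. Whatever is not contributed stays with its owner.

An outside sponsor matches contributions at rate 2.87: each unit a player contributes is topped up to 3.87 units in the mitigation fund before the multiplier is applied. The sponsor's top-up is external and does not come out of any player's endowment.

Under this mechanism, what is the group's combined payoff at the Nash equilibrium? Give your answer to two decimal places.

With the mechanism, a contributed unit returns 3.2 × 3.87 / 11 = 1.1258 per unit of net cost to the contributor — now above 1 — so contributing fully is weakly dominant for every player.
So the Nash equilibrium is full contribution by all 11; the group earns 3.2 × 3.87 × 231 = 2860.70.

2860.70 billion dollars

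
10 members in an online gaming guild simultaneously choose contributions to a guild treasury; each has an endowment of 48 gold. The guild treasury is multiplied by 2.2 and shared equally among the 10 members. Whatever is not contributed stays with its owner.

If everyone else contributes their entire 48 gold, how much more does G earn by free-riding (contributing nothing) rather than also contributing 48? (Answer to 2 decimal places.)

37.44 gold

Switching from a contribution of 48 to 0 lets G keep an extra 48 gold, but lowers the guild treasury by 48, which costs G their own share of that drop: 2.2/10 × 48 = 10.56.
Net gain = 48 − 10.56 = 37.44. The private return per contributed unit (0.2200) is below 1, so free-riding is indeed the best response regardless of what the others do.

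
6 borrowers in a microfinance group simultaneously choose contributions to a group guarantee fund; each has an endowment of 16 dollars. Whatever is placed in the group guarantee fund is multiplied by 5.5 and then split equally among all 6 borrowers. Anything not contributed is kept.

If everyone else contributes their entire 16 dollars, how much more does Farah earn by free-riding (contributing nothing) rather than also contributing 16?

1.33 dollars

Switching from a contribution of 16 to 0 lets Farah keep an extra 16 dollars, but lowers the group guarantee fund by 16, which costs Farah their own share of that drop: 5.5/6 × 16 = 14.67.
Net gain = 16 − 14.67 = 1.33. The private return per contributed unit (0.9167) is below 1, so free-riding is indeed the best response regardless of what the others do.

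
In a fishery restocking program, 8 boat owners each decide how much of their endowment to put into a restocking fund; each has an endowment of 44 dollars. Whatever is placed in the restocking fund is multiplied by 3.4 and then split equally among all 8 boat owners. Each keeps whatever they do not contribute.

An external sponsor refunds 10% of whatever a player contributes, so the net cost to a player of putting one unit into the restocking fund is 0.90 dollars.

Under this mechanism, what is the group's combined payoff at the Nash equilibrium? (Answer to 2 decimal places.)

With the mechanism, a contributed unit returns (3.4/8) / 0.90 = 0.4722 per unit of net cost — still below 1 — so contributing 0 remains dominant for every player.
Everyone keeps their endowment and the group total is 8 × 44 = 352.

352.00 dollars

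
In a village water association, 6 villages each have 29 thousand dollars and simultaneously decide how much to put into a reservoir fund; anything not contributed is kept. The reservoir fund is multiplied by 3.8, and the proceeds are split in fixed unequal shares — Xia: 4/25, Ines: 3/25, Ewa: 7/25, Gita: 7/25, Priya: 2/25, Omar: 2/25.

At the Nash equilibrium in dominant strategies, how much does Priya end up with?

Player j's private return per contributed unit is 3.8 × (j's share). Contributing is weakly dominant for j when that share is at least 1/3.8 = 0.2632, and contributing 0 is dominant otherwise.
Ewa and Gita clear that bar, contributing 29 each; the remaining 4 contribute 0. Total contributed: 58.
Priya keeps 29 and receives 3.8 × 58 × 2/25 = 17.63 from the reservoir fund, for a payoff of 46.63.

46.63 thousand dollars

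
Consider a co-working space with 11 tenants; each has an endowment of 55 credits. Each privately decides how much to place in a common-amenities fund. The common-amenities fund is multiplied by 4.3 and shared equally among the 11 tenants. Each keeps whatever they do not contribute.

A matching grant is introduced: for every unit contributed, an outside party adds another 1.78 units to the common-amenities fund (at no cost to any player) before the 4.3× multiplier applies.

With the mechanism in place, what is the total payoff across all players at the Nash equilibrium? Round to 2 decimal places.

With the mechanism, a contributed unit returns 4.3 × 2.78 / 11 = 1.0867 per unit of net cost to the contributor — now above 1 — so contributing fully is weakly dominant for every player.
At the Nash equilibrium everyone contributes 55. Group total payoff = 4.3 × 2.78 × 605 = 7232.17.

7232.17 credits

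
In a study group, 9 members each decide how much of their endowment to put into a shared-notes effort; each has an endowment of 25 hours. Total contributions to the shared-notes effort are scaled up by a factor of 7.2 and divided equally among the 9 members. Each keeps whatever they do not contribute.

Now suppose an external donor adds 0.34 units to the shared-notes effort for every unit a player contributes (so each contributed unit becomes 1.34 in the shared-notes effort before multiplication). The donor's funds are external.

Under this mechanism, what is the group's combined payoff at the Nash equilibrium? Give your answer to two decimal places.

Under the mechanism each unit contributed yields 7.2 × 1.34 / 9 = 1.0720 back to its contributor per unit of net cost, which exceeds 1, making full contribution the dominant choice for everyone.
So the Nash equilibrium is full contribution by all 9; the group earns 7.2 × 1.34 × 225 = 2170.80.

2170.80 hours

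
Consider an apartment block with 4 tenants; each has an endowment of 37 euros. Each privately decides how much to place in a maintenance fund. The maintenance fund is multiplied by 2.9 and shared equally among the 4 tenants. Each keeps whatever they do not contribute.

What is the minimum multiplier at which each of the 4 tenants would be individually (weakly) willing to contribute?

4

A contributed unit returns (multiplier)/4 to its contributor.
This reaches 1 exactly when the multiplier is 4.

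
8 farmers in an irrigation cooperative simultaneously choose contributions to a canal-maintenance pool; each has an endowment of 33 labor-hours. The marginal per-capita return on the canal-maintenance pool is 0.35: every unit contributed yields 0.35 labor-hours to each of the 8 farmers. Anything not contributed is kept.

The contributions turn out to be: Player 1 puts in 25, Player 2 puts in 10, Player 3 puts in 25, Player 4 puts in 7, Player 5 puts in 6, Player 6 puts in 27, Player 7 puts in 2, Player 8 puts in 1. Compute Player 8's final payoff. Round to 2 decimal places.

Total contributed: 25 + 10 + 25 + 7 + 6 + 27 + 2 + 1 = 103.
Each receives 0.35 × 103 = 36.05 from the canal-maintenance pool.
Player 8 keeps 33 − 1 = 32, so Player 8's payoff is 32 + 36.05 = 68.05.

68.05 labor-hours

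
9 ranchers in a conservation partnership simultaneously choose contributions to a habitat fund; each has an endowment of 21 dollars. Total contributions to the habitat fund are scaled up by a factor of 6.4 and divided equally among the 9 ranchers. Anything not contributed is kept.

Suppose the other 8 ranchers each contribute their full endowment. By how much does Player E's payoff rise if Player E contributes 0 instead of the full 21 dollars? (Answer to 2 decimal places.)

Switching from a contribution of 21 to 0 lets Player E keep an extra 21 dollars, but lowers the habitat fund by 21, which costs Player E their own share of that drop: 6.4/9 × 21 = 14.93.
Net gain = 21 − 14.93 = 6.07. The private return per contributed unit (0.7111) is below 1, so free-riding is indeed the best response regardless of what the others do.

6.07 dollars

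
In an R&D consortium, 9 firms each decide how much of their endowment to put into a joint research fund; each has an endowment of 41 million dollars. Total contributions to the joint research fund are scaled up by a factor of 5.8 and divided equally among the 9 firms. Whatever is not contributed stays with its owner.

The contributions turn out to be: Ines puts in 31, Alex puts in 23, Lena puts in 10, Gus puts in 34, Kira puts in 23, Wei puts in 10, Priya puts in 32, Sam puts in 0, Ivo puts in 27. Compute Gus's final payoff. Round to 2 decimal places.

Total contributed: 31 + 23 + 10 + 34 + 23 + 10 + 32 + 0 + 27 = 190.
Each receives 5.8 × 190 / 9 = 122.44 from the joint research fund.
Gus keeps 41 − 34 = 7, so Gus's payoff is 7 + 122.44 = 129.44.

129.44 million dollars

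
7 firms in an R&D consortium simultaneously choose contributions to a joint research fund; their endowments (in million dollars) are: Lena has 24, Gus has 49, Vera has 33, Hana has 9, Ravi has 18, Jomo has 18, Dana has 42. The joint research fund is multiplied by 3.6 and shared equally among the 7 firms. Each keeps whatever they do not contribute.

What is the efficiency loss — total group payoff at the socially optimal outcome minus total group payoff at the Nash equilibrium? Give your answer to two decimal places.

The private return per contributed unit is 3.6/7 = 0.5143 < 1 for every player regardless of endowment, so the Nash equilibrium is zero contribution and the group total is Σ E_j = 24 + 49 + 33 + 9 + 18 + 18 + 42 = 193.
Each contributed unit returns 3.600 to the group, so the social optimum is full contribution by everyone: group total = 3.600 × 193 = 694.80.
Efficiency loss = (3.600 − 1) × 193 = 501.80.

501.80 million dollars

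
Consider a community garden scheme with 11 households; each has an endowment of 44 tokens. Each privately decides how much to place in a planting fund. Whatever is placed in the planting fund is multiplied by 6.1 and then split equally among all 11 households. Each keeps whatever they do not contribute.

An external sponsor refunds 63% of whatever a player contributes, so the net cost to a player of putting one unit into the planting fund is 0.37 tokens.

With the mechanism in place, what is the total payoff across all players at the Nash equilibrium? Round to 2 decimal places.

Under the mechanism each unit contributed yields (6.1/11) / 0.37 = 1.4988 back to its contributor per unit of net cost, which exceeds 1, making full contribution the dominant choice for everyone.
At the Nash equilibrium everyone contributes 44. Group total payoff = 11 × (44 × 0.63 + 6.1 × 44) = 3257.32.

3257.32 tokens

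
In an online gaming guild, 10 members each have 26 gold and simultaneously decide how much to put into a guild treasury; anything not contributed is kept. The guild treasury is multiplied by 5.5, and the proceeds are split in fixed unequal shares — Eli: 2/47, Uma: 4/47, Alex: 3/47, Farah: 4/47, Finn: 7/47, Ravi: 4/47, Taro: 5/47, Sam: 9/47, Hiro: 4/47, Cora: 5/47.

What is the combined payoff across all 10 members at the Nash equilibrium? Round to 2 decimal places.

377.00 gold

Each unit j contributes comes back to j as 5.5 × (j's share), so j prefers to contribute only if that share exceeds 1/5.5 = 0.1818; otherwise keeping the unit dominates.
Only Sam (9/47) clears that bar, contributing 26; the remaining 9 contribute 0. Total contributed: 26.
The guild treasury pays out 5.5 × 26 = 143.00 in total (split across the unequal shares, but the aggregate is all that matters for the group sum).
The 9 free-riders keep 26 each, adding 234. Group total = 234 + 143.00 = 377.00.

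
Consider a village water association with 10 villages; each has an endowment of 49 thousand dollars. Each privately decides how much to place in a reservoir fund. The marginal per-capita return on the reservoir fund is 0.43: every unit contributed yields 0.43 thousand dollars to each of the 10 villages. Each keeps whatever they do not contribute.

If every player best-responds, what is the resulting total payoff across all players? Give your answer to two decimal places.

The private return per contributed unit is 0.43 < 1, so contributing 0 is dominant for every player. At the Nash equilibrium everyone keeps their 49, and the group total is 10 × 49 = 490.

490.00 thousand dollars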